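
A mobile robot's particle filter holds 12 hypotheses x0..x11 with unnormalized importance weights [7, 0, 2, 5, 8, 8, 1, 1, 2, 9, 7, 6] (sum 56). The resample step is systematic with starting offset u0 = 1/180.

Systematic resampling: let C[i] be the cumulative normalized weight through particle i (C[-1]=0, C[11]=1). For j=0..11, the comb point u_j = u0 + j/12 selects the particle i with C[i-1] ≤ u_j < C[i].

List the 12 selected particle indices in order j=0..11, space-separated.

C = [1/8, 1/8, 9/56, 1/4, 11/28, 15/28, 31/56, 4/7, 17/28, 43/56, 25/28, 1]
j=0: u_0=1/180 ∈ [0, 1/8) → index 0
j=1: u_1=4/45 ∈ [0, 1/8) → index 0
j=2: u_2=31/180 ∈ [9/56, 1/4) → index 3
j=3: u_3=23/90 ∈ [1/4, 11/28) → index 4
j=4: u_4=61/180 ∈ [1/4, 11/28) → index 4
j=5: u_5=19/45 ∈ [11/28, 15/28) → index 5
j=6: u_6=91/180 ∈ [11/28, 15/28) → index 5
j=7: u_7=53/90 ∈ [4/7, 17/28) → index 8
j=8: u_8=121/180 ∈ [17/28, 43/56) → index 9
j=9: u_9=34/45 ∈ [17/28, 43/56) → index 9
j=10: u_10=151/180 ∈ [43/56, 25/28) → index 10
j=11: u_11=83/90 ∈ [25/28, 1) → index 11

0 0 3 4 4 5 5 8 9 9 10 11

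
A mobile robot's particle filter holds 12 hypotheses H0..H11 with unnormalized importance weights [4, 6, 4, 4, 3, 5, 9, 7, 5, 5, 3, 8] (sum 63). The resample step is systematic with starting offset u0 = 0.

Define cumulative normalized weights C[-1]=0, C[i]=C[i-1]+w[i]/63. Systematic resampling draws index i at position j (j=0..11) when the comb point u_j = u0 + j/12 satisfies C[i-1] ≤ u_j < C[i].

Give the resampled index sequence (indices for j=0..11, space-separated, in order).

0 1 2 3 5 6 6 7 8 9 10 11

C = [4/63, 10/63, 2/9, 2/7, 1/3, 26/63, 5/9, 2/3, 47/63, 52/63, 55/63, 1]
j=0: u_0=0 ∈ [0, 4/63) → index 0
j=1: u_1=1/12 ∈ [4/63, 10/63) → index 1
j=2: u_2=1/6 ∈ [10/63, 2/9) → index 2
j=3: u_3=1/4 ∈ [2/9, 2/7) → index 3
j=4: u_4=1/3 ∈ [1/3, 26/63) → index 5
j=5: u_5=5/12 ∈ [26/63, 5/9) → index 6
j=6: u_6=1/2 ∈ [26/63, 5/9) → index 6
j=7: u_7=7/12 ∈ [5/9, 2/3) → index 7
j=8: u_8=2/3 ∈ [2/3, 47/63) → index 8
j=9: u_9=3/4 ∈ [47/63, 52/63) → index 9
j=10: u_10=5/6 ∈ [52/63, 55/63) → index 10
j=11: u_11=11/12 ∈ [55/63, 1) → index 11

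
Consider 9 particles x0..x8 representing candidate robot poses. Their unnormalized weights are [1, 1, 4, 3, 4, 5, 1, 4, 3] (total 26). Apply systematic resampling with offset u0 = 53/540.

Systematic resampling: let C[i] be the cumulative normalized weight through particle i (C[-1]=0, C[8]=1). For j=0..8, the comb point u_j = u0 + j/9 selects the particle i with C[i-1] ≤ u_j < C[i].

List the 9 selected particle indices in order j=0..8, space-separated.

2 2 3 4 5 5 7 7 8

C = [1/26, 1/13, 3/13, 9/26, 1/2, 9/13, 19/26, 23/26, 1]
j=0: u_0=53/540 ∈ [1/13, 3/13) → index 2
j=1: u_1=113/540 ∈ [1/13, 3/13) → index 2
j=2: u_2=173/540 ∈ [3/13, 9/26) → index 3
j=3: u_3=233/540 ∈ [9/26, 1/2) → index 4
j=4: u_4=293/540 ∈ [1/2, 9/13) → index 5
j=5: u_5=353/540 ∈ [1/2, 9/13) → index 5
j=6: u_6=413/540 ∈ [19/26, 23/26) → index 7
j=7: u_7=473/540 ∈ [19/26, 23/26) → index 7
j=8: u_8=533/540 ∈ [23/26, 1) → index 8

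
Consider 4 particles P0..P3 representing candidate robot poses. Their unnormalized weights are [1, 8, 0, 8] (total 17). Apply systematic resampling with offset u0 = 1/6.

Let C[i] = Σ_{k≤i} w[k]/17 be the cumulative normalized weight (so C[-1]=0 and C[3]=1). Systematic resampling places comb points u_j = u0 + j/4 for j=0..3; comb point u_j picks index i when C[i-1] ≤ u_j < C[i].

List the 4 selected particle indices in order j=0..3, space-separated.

C = [1/17, 9/17, 9/17, 1]
j=0: u_0=1/6 ∈ [1/17, 9/17) → index 1
j=1: u_1=5/12 ∈ [1/17, 9/17) → index 1
j=2: u_2=2/3 ∈ [9/17, 1) → index 3
j=3: u_3=11/12 ∈ [9/17, 1) → index 3

1 1 3 3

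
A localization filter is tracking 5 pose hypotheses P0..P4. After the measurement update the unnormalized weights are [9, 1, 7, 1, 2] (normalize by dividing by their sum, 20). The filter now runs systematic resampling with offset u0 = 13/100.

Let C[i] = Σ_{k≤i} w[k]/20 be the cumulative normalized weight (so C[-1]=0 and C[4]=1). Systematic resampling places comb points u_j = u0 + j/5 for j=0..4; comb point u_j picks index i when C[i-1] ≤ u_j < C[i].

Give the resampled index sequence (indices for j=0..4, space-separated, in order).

C = [9/20, 1/2, 17/20, 9/10, 1]
j=0: u_0=13/100 ∈ [0, 9/20) → index 0
j=1: u_1=33/100 ∈ [0, 9/20) → index 0
j=2: u_2=53/100 ∈ [1/2, 17/20) → index 2
j=3: u_3=73/100 ∈ [1/2, 17/20) → index 2
j=4: u_4=93/100 ∈ [9/10, 1) → index 4

0 0 2 2 4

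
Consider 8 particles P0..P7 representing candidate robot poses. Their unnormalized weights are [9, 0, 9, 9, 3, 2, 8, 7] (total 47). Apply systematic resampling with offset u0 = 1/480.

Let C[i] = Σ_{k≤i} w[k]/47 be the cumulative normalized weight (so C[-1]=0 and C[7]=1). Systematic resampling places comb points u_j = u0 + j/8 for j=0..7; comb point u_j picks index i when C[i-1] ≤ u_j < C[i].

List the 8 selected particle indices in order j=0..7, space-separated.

C = [9/47, 9/47, 18/47, 27/47, 30/47, 32/47, 40/47, 1]
j=0: u_0=1/480 ∈ [0, 9/47) → index 0
j=1: u_1=61/480 ∈ [0, 9/47) → index 0
j=2: u_2=121/480 ∈ [9/47, 18/47) → index 2
j=3: u_3=181/480 ∈ [9/47, 18/47) → index 2
j=4: u_4=241/480 ∈ [18/47, 27/47) → index 3
j=5: u_5=301/480 ∈ [27/47, 30/47) → index 4
j=6: u_6=361/480 ∈ [32/47, 40/47) → index 6
j=7: u_7=421/480 ∈ [40/47, 1) → index 7

0 0 2 2 3 4 6 7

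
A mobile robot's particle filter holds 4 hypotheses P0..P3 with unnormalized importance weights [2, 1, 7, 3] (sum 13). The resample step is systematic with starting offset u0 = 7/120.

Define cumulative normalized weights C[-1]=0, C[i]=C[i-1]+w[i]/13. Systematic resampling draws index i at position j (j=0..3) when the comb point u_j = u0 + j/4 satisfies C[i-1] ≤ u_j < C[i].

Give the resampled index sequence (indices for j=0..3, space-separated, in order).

0 2 2 3

C = [2/13, 3/13, 10/13, 1]
j=0: u_0=7/120 ∈ [0, 2/13) → index 0
j=1: u_1=37/120 ∈ [3/13, 10/13) → index 2
j=2: u_2=67/120 ∈ [3/13, 10/13) → index 2
j=3: u_3=97/120 ∈ [10/13, 1) → index 3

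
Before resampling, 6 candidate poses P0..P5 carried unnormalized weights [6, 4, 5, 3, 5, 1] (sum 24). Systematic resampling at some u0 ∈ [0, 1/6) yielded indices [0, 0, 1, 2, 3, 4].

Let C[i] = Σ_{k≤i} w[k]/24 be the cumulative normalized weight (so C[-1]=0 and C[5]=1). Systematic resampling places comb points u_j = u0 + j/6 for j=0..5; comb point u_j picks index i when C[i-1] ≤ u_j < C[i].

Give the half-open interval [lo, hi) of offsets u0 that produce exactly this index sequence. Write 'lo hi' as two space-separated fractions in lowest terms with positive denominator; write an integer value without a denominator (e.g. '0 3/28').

C = [1/4, 5/12, 5/8, 3/4, 23/24, 1]
j=0 picked index 0: u0 ∈ [0, 1/4)
j=1 picked index 0: u0 ∈ [-1/6, 1/12)
j=2 picked index 1: u0 ∈ [-1/12, 1/12)
j=3 picked index 2: u0 ∈ [-1/12, 1/8)
j=4 picked index 3: u0 ∈ [-1/24, 1/12)
j=5 picked index 4: u0 ∈ [-1/12, 1/8)
intersection: [0, 1/12)

0 1/12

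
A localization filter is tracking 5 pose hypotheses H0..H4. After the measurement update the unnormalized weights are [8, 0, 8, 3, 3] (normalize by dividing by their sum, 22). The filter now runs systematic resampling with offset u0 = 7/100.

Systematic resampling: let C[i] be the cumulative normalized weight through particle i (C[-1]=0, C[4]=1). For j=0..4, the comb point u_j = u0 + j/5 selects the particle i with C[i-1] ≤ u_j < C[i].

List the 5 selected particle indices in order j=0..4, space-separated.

C = [4/11, 4/11, 8/11, 19/22, 1]
j=0: u_0=7/100 ∈ [0, 4/11) → index 0
j=1: u_1=27/100 ∈ [0, 4/11) → index 0
j=2: u_2=47/100 ∈ [4/11, 8/11) → index 2
j=3: u_3=67/100 ∈ [4/11, 8/11) → index 2
j=4: u_4=87/100 ∈ [19/22, 1) → index 4

0 0 2 2 4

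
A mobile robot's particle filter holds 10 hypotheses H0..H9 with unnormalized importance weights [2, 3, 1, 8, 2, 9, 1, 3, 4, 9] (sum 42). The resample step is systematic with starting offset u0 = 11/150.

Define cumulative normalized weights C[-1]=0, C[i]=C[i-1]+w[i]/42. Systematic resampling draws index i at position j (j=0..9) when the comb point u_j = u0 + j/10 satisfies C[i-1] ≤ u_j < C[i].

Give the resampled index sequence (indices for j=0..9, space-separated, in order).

1 3 3 4 5 5 7 8 9 9

C = [1/21, 5/42, 1/7, 1/3, 8/21, 25/42, 13/21, 29/42, 11/14, 1]
j=0: u_0=11/150 ∈ [1/21, 5/42) → index 1
j=1: u_1=13/75 ∈ [1/7, 1/3) → index 3
j=2: u_2=41/150 ∈ [1/7, 1/3) → index 3
j=3: u_3=28/75 ∈ [1/3, 8/21) → index 4
j=4: u_4=71/150 ∈ [8/21, 25/42) → index 5
j=5: u_5=43/75 ∈ [8/21, 25/42) → index 5
j=6: u_6=101/150 ∈ [13/21, 29/42) → index 7
j=7: u_7=58/75 ∈ [29/42, 11/14) → index 8
j=8: u_8=131/150 ∈ [11/14, 1) → index 9
j=9: u_9=73/75 ∈ [11/14, 1) → index 9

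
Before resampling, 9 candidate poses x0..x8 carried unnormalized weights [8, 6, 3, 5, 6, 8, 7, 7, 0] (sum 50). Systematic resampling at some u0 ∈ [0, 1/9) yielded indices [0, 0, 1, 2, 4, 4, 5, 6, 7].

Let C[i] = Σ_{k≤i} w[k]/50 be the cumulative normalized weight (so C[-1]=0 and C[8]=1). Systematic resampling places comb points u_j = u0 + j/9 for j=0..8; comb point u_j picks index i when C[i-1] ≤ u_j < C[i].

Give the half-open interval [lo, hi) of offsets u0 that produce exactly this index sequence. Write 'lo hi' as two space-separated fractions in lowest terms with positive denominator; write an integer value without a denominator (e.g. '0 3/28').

0 1/225

C = [4/25, 7/25, 17/50, 11/25, 14/25, 18/25, 43/50, 1, 1]
j=0 picked index 0: u0 ∈ [0, 4/25)
j=1 picked index 0: u0 ∈ [-1/9, 11/225)
j=2 picked index 1: u0 ∈ [-14/225, 13/225)
j=3 picked index 2: u0 ∈ [-4/75, 1/150)
j=4 picked index 4: u0 ∈ [-1/225, 26/225)
j=5 picked index 4: u0 ∈ [-26/225, 1/225)
j=6 picked index 5: u0 ∈ [-8/75, 4/75)
j=7 picked index 6: u0 ∈ [-13/225, 37/450)
j=8 picked index 7: u0 ∈ [-13/450, 1/9)
intersection: [0, 1/225)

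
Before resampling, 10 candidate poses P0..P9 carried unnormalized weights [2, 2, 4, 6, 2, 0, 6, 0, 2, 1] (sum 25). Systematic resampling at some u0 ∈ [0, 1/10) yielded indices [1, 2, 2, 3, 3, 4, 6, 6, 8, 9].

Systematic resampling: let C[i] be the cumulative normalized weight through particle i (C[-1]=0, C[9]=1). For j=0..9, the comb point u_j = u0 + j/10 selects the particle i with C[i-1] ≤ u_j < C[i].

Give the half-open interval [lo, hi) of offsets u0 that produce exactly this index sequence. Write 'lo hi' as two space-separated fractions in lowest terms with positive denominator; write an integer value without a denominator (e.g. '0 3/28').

2/25 1/10

C = [2/25, 4/25, 8/25, 14/25, 16/25, 16/25, 22/25, 22/25, 24/25, 1]
j=0 picked index 1: u0 ∈ [2/25, 4/25)
j=1 picked index 2: u0 ∈ [3/50, 11/50)
j=2 picked index 2: u0 ∈ [-1/25, 3/25)
j=3 picked index 3: u0 ∈ [1/50, 13/50)
j=4 picked index 3: u0 ∈ [-2/25, 4/25)
j=5 picked index 4: u0 ∈ [3/50, 7/50)
j=6 picked index 6: u0 ∈ [1/25, 7/25)
j=7 picked index 6: u0 ∈ [-3/50, 9/50)
j=8 picked index 8: u0 ∈ [2/25, 4/25)
j=9 picked index 9: u0 ∈ [3/50, 1/10)
intersection: [2/25, 1/10)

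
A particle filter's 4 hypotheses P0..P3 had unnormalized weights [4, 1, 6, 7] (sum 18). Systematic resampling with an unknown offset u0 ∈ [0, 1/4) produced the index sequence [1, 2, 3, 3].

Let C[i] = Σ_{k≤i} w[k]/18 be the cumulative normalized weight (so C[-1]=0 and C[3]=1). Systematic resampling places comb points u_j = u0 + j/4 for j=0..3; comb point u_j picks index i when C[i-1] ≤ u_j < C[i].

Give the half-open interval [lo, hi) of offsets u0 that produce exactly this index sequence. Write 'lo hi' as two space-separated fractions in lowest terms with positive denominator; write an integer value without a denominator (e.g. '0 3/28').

C = [2/9, 5/18, 11/18, 1]
j=0 picked index 1: u0 ∈ [2/9, 5/18)
j=1 picked index 2: u0 ∈ [1/36, 13/36)
j=2 picked index 3: u0 ∈ [1/9, 1/2)
j=3 picked index 3: u0 ∈ [-5/36, 1/4)
intersection: [2/9, 1/4)

2/9 1/4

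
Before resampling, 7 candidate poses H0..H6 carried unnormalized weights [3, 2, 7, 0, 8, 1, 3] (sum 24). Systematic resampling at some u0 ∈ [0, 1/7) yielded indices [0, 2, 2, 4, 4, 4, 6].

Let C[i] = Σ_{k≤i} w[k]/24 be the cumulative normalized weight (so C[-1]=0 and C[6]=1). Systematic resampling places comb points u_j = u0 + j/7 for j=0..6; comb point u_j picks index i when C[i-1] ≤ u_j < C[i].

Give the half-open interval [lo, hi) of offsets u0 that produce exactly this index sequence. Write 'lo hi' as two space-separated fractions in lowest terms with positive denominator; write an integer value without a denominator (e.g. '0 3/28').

C = [1/8, 5/24, 1/2, 1/2, 5/6, 7/8, 1]
j=0 picked index 0: u0 ∈ [0, 1/8)
j=1 picked index 2: u0 ∈ [11/168, 5/14)
j=2 picked index 2: u0 ∈ [-13/168, 3/14)
j=3 picked index 4: u0 ∈ [1/14, 17/42)
j=4 picked index 4: u0 ∈ [-1/14, 11/42)
j=5 picked index 4: u0 ∈ [-3/14, 5/42)
j=6 picked index 6: u0 ∈ [1/56, 1/7)
intersection: [1/14, 5/42)

1/14 5/42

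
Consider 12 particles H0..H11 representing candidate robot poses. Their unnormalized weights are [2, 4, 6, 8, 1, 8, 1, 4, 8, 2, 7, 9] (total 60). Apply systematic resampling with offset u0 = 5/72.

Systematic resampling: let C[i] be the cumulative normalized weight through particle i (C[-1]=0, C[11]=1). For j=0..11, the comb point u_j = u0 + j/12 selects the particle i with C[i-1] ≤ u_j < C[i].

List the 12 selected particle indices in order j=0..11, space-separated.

1 2 3 3 5 6 8 8 10 10 11 11

C = [1/30, 1/10, 1/5, 1/3, 7/20, 29/60, 1/2, 17/30, 7/10, 11/15, 17/20, 1]
j=0: u_0=5/72 ∈ [1/30, 1/10) → index 1
j=1: u_1=11/72 ∈ [1/10, 1/5) → index 2
j=2: u_2=17/72 ∈ [1/5, 1/3) → index 3
j=3: u_3=23/72 ∈ [1/5, 1/3) → index 3
j=4: u_4=29/72 ∈ [7/20, 29/60) → index 5
j=5: u_5=35/72 ∈ [29/60, 1/2) → index 6
j=6: u_6=41/72 ∈ [17/30, 7/10) → index 8
j=7: u_7=47/72 ∈ [17/30, 7/10) → index 8
j=8: u_8=53/72 ∈ [11/15, 17/20) → index 10
j=9: u_9=59/72 ∈ [11/15, 17/20) → index 10
j=10: u_10=65/72 ∈ [17/20, 1) → index 11
j=11: u_11=71/72 ∈ [17/20, 1) → index 11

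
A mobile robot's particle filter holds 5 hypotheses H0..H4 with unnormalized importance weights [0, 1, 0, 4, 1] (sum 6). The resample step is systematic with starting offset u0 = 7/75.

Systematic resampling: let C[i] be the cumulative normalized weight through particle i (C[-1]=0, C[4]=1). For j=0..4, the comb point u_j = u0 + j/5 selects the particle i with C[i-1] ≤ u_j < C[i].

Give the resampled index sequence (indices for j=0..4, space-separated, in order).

C = [0, 1/6, 1/6, 5/6, 1]
j=0: u_0=7/75 ∈ [0, 1/6) → index 1
j=1: u_1=22/75 ∈ [1/6, 5/6) → index 3
j=2: u_2=37/75 ∈ [1/6, 5/6) → index 3
j=3: u_3=52/75 ∈ [1/6, 5/6) → index 3
j=4: u_4=67/75 ∈ [5/6, 1) → index 4

1 3 3 3 4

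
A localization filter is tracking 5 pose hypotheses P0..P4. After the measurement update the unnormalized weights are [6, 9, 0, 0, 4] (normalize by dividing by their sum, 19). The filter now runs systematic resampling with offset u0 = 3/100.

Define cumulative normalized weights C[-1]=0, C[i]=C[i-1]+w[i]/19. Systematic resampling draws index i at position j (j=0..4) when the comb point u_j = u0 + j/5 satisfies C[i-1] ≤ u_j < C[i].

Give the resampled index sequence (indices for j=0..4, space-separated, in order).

0 0 1 1 4

C = [6/19, 15/19, 15/19, 15/19, 1]
j=0: u_0=3/100 ∈ [0, 6/19) → index 0
j=1: u_1=23/100 ∈ [0, 6/19) → index 0
j=2: u_2=43/100 ∈ [6/19, 15/19) → index 1
j=3: u_3=63/100 ∈ [6/19, 15/19) → index 1
j=4: u_4=83/100 ∈ [15/19, 1) → index 4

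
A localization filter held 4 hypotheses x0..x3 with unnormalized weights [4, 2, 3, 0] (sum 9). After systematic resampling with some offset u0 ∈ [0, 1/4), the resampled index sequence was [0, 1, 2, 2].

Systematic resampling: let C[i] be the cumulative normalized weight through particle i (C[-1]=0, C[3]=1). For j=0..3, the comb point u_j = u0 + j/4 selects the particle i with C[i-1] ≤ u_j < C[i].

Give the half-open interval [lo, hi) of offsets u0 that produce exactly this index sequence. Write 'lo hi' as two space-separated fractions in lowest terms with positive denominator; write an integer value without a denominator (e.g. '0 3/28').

7/36 1/4

C = [4/9, 2/3, 1, 1]
j=0 picked index 0: u0 ∈ [0, 4/9)
j=1 picked index 1: u0 ∈ [7/36, 5/12)
j=2 picked index 2: u0 ∈ [1/6, 1/2)
j=3 picked index 2: u0 ∈ [-1/12, 1/4)
intersection: [7/36, 1/4)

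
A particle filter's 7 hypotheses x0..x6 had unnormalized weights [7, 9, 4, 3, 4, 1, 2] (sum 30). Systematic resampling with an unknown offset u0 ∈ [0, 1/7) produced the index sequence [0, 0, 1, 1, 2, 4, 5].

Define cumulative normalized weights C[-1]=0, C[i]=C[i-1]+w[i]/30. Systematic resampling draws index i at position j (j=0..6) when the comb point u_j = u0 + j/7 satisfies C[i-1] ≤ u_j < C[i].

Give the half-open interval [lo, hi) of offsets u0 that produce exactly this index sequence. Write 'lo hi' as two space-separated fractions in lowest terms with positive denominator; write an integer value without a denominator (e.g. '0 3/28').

11/210 8/105

C = [7/30, 8/15, 2/3, 23/30, 9/10, 14/15, 1]
j=0 picked index 0: u0 ∈ [0, 7/30)
j=1 picked index 0: u0 ∈ [-1/7, 19/210)
j=2 picked index 1: u0 ∈ [-11/210, 26/105)
j=3 picked index 1: u0 ∈ [-41/210, 11/105)
j=4 picked index 2: u0 ∈ [-4/105, 2/21)
j=5 picked index 4: u0 ∈ [11/210, 13/70)
j=6 picked index 5: u0 ∈ [3/70, 8/105)
intersection: [11/210, 8/105)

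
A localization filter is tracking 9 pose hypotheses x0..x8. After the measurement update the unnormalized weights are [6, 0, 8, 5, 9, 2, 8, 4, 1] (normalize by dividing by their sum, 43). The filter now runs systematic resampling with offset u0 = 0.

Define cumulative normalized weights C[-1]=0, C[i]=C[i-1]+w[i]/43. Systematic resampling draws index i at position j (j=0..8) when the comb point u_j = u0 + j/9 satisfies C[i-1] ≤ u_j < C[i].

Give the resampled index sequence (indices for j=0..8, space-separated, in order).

C = [6/43, 6/43, 14/43, 19/43, 28/43, 30/43, 38/43, 42/43, 1]
j=0: u_0=0 ∈ [0, 6/43) → index 0
j=1: u_1=1/9 ∈ [0, 6/43) → index 0
j=2: u_2=2/9 ∈ [6/43, 14/43) → index 2
j=3: u_3=1/3 ∈ [14/43, 19/43) → index 3
j=4: u_4=4/9 ∈ [19/43, 28/43) → index 4
j=5: u_5=5/9 ∈ [19/43, 28/43) → index 4
j=6: u_6=2/3 ∈ [28/43, 30/43) → index 5
j=7: u_7=7/9 ∈ [30/43, 38/43) → index 6
j=8: u_8=8/9 ∈ [38/43, 42/43) → index 7

0 0 2 3 4 4 5 6 7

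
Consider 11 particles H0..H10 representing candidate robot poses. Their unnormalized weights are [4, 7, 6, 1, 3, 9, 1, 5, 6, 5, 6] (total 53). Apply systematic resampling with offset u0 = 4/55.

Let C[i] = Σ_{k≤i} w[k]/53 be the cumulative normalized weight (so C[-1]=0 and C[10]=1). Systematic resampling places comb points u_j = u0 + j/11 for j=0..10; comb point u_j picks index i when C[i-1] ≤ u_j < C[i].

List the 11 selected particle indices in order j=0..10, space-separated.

0 1 2 4 5 5 7 8 9 10 10

C = [4/53, 11/53, 17/53, 18/53, 21/53, 30/53, 31/53, 36/53, 42/53, 47/53, 1]
j=0: u_0=4/55 ∈ [0, 4/53) → index 0
j=1: u_1=9/55 ∈ [4/53, 11/53) → index 1
j=2: u_2=14/55 ∈ [11/53, 17/53) → index 2
j=3: u_3=19/55 ∈ [18/53, 21/53) → index 4
j=4: u_4=24/55 ∈ [21/53, 30/53) → index 5
j=5: u_5=29/55 ∈ [21/53, 30/53) → index 5
j=6: u_6=34/55 ∈ [31/53, 36/53) → index 7
j=7: u_7=39/55 ∈ [36/53, 42/53) → index 8
j=8: u_8=4/5 ∈ [42/53, 47/53) → index 9
j=9: u_9=49/55 ∈ [47/53, 1) → index 10
j=10: u_10=54/55 ∈ [47/53, 1) → index 10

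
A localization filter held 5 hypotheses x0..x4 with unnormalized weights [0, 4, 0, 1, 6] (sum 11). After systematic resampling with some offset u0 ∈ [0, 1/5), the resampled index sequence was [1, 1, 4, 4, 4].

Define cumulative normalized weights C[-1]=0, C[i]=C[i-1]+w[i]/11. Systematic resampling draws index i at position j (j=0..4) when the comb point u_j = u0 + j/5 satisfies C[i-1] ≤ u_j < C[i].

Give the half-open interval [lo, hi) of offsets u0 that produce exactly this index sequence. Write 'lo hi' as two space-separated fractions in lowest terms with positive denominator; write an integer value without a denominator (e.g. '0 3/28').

C = [0, 4/11, 4/11, 5/11, 1]
j=0 picked index 1: u0 ∈ [0, 4/11)
j=1 picked index 1: u0 ∈ [-1/5, 9/55)
j=2 picked index 4: u0 ∈ [3/55, 3/5)
j=3 picked index 4: u0 ∈ [-8/55, 2/5)
j=4 picked index 4: u0 ∈ [-19/55, 1/5)
intersection: [3/55, 9/55)

3/55 9/55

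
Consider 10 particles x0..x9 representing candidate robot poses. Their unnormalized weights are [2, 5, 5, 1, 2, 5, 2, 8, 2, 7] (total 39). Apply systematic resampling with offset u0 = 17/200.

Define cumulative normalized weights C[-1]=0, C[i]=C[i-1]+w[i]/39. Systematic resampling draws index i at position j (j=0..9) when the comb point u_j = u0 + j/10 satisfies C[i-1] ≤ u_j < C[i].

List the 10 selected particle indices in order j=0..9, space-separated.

1 2 2 5 5 7 7 8 9 9

C = [2/39, 7/39, 4/13, 1/3, 5/13, 20/39, 22/39, 10/13, 32/39, 1]
j=0: u_0=17/200 ∈ [2/39, 7/39) → index 1
j=1: u_1=37/200 ∈ [7/39, 4/13) → index 2
j=2: u_2=57/200 ∈ [7/39, 4/13) → index 2
j=3: u_3=77/200 ∈ [5/13, 20/39) → index 5
j=4: u_4=97/200 ∈ [5/13, 20/39) → index 5
j=5: u_5=117/200 ∈ [22/39, 10/13) → index 7
j=6: u_6=137/200 ∈ [22/39, 10/13) → index 7
j=7: u_7=157/200 ∈ [10/13, 32/39) → index 8
j=8: u_8=177/200 ∈ [32/39, 1) → index 9
j=9: u_9=197/200 ∈ [32/39, 1) → index 9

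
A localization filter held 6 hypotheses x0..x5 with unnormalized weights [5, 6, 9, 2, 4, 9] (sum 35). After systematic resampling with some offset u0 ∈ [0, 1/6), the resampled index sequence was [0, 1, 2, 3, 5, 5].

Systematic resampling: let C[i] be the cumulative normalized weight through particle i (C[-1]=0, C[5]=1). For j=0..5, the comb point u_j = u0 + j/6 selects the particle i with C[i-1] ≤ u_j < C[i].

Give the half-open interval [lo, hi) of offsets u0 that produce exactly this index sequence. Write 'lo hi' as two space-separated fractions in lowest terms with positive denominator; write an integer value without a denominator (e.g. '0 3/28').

C = [1/7, 11/35, 4/7, 22/35, 26/35, 1]
j=0 picked index 0: u0 ∈ [0, 1/7)
j=1 picked index 1: u0 ∈ [-1/42, 31/210)
j=2 picked index 2: u0 ∈ [-2/105, 5/21)
j=3 picked index 3: u0 ∈ [1/14, 9/70)
j=4 picked index 5: u0 ∈ [8/105, 1/3)
j=5 picked index 5: u0 ∈ [-19/210, 1/6)
intersection: [8/105, 9/70)

8/105 9/70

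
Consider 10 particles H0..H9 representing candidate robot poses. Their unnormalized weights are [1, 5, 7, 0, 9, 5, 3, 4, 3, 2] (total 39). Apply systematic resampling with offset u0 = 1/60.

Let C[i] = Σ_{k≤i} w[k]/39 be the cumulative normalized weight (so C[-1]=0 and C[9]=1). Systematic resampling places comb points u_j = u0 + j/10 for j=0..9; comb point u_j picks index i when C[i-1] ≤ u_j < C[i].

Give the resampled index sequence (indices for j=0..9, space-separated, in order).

C = [1/39, 2/13, 1/3, 1/3, 22/39, 9/13, 10/13, 34/39, 37/39, 1]
j=0: u_0=1/60 ∈ [0, 1/39) → index 0
j=1: u_1=7/60 ∈ [1/39, 2/13) → index 1
j=2: u_2=13/60 ∈ [2/13, 1/3) → index 2
j=3: u_3=19/60 ∈ [2/13, 1/3) → index 2
j=4: u_4=5/12 ∈ [1/3, 22/39) → index 4
j=5: u_5=31/60 ∈ [1/3, 22/39) → index 4
j=6: u_6=37/60 ∈ [22/39, 9/13) → index 5
j=7: u_7=43/60 ∈ [9/13, 10/13) → index 6
j=8: u_8=49/60 ∈ [10/13, 34/39) → index 7
j=9: u_9=11/12 ∈ [34/39, 37/39) → index 8

0 1 2 2 4 4 5 6 7 8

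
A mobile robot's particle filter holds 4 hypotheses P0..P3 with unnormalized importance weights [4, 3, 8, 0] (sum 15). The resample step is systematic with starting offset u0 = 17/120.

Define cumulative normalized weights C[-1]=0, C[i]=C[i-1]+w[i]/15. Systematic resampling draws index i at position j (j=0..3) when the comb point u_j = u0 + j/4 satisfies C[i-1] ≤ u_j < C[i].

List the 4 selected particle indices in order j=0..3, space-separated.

C = [4/15, 7/15, 1, 1]
j=0: u_0=17/120 ∈ [0, 4/15) → index 0
j=1: u_1=47/120 ∈ [4/15, 7/15) → index 1
j=2: u_2=77/120 ∈ [7/15, 1) → index 2
j=3: u_3=107/120 ∈ [7/15, 1) → index 2

0 1 2 2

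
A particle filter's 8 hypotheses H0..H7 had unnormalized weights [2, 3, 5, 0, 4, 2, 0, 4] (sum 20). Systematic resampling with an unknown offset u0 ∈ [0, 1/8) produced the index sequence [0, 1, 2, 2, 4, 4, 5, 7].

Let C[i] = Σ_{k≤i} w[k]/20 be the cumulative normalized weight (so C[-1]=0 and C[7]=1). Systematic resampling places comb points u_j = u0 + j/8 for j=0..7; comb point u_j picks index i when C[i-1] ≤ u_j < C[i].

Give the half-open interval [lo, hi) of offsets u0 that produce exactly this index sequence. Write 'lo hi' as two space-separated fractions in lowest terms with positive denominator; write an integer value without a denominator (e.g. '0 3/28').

0 1/20

C = [1/10, 1/4, 1/2, 1/2, 7/10, 4/5, 4/5, 1]
j=0 picked index 0: u0 ∈ [0, 1/10)
j=1 picked index 1: u0 ∈ [-1/40, 1/8)
j=2 picked index 2: u0 ∈ [0, 1/4)
j=3 picked index 2: u0 ∈ [-1/8, 1/8)
j=4 picked index 4: u0 ∈ [0, 1/5)
j=5 picked index 4: u0 ∈ [-1/8, 3/40)
j=6 picked index 5: u0 ∈ [-1/20, 1/20)
j=7 picked index 7: u0 ∈ [-3/40, 1/8)
intersection: [0, 1/20)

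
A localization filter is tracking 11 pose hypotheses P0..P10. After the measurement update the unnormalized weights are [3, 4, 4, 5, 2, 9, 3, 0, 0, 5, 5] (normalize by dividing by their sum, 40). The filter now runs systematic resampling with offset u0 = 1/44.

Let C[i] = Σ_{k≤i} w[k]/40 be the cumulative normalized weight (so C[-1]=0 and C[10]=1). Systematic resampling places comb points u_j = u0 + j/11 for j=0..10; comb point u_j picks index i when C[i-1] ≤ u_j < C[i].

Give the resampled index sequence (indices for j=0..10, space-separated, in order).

0 1 2 3 3 5 5 5 9 9 10

C = [3/40, 7/40, 11/40, 2/5, 9/20, 27/40, 3/4, 3/4, 3/4, 7/8, 1]
j=0: u_0=1/44 ∈ [0, 3/40) → index 0
j=1: u_1=5/44 ∈ [3/40, 7/40) → index 1
j=2: u_2=9/44 ∈ [7/40, 11/40) → index 2
j=3: u_3=13/44 ∈ [11/40, 2/5) → index 3
j=4: u_4=17/44 ∈ [11/40, 2/5) → index 3
j=5: u_5=21/44 ∈ [9/20, 27/40) → index 5
j=6: u_6=25/44 ∈ [9/20, 27/40) → index 5
j=7: u_7=29/44 ∈ [9/20, 27/40) → index 5
j=8: u_8=3/4 ∈ [3/4, 7/8) → index 9
j=9: u_9=37/44 ∈ [3/4, 7/8) → index 9
j=10: u_10=41/44 ∈ [7/8, 1) → index 10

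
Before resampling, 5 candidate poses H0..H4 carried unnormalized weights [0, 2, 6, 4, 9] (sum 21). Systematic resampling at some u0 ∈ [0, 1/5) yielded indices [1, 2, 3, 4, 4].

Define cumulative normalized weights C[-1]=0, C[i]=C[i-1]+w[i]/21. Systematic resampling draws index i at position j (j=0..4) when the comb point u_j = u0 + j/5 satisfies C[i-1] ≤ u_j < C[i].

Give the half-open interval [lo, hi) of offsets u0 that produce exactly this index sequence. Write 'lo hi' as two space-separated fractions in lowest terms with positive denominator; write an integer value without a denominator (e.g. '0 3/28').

C = [0, 2/21, 8/21, 4/7, 1]
j=0 picked index 1: u0 ∈ [0, 2/21)
j=1 picked index 2: u0 ∈ [-11/105, 19/105)
j=2 picked index 3: u0 ∈ [-2/105, 6/35)
j=3 picked index 4: u0 ∈ [-1/35, 2/5)
j=4 picked index 4: u0 ∈ [-8/35, 1/5)
intersection: [0, 2/21)

0 2/21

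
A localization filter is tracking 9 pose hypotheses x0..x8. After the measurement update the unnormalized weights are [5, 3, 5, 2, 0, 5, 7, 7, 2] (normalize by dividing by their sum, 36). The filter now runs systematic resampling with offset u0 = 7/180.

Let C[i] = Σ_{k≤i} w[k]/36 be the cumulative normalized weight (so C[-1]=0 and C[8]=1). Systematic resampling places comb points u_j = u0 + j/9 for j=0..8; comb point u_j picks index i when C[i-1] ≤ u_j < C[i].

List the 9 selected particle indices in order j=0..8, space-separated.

0 1 2 3 5 6 6 7 7

C = [5/36, 2/9, 13/36, 5/12, 5/12, 5/9, 3/4, 17/18, 1]
j=0: u_0=7/180 ∈ [0, 5/36) → index 0
j=1: u_1=3/20 ∈ [5/36, 2/9) → index 1
j=2: u_2=47/180 ∈ [2/9, 13/36) → index 2
j=3: u_3=67/180 ∈ [13/36, 5/12) → index 3
j=4: u_4=29/60 ∈ [5/12, 5/9) → index 5
j=5: u_5=107/180 ∈ [5/9, 3/4) → index 6
j=6: u_6=127/180 ∈ [5/9, 3/4) → index 6
j=7: u_7=49/60 ∈ [3/4, 17/18) → index 7
j=8: u_8=167/180 ∈ [3/4, 17/18) → index 7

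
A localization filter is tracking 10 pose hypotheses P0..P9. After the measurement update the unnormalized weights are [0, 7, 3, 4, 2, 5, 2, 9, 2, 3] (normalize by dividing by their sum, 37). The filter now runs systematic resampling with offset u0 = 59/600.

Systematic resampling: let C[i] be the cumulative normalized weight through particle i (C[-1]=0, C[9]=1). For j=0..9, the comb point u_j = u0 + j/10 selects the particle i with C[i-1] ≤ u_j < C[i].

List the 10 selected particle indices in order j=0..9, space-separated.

C = [0, 7/37, 10/37, 14/37, 16/37, 21/37, 23/37, 32/37, 34/37, 1]
j=0: u_0=59/600 ∈ [0, 7/37) → index 1
j=1: u_1=119/600 ∈ [7/37, 10/37) → index 2
j=2: u_2=179/600 ∈ [10/37, 14/37) → index 3
j=3: u_3=239/600 ∈ [14/37, 16/37) → index 4
j=4: u_4=299/600 ∈ [16/37, 21/37) → index 5
j=5: u_5=359/600 ∈ [21/37, 23/37) → index 6
j=6: u_6=419/600 ∈ [23/37, 32/37) → index 7
j=7: u_7=479/600 ∈ [23/37, 32/37) → index 7
j=8: u_8=539/600 ∈ [32/37, 34/37) → index 8
j=9: u_9=599/600 ∈ [34/37, 1) → index 9

1 2 3 4 5 6 7 7 8 9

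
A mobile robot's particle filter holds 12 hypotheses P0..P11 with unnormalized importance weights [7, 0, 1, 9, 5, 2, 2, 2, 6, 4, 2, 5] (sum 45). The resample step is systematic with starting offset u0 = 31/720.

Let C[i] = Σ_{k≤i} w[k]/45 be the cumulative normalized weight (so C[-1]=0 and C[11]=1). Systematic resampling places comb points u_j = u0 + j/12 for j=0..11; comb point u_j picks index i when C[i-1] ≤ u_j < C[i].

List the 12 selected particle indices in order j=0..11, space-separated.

C = [7/45, 7/45, 8/45, 17/45, 22/45, 8/15, 26/45, 28/45, 34/45, 38/45, 8/9, 1]
j=0: u_0=31/720 ∈ [0, 7/45) → index 0
j=1: u_1=91/720 ∈ [0, 7/45) → index 0
j=2: u_2=151/720 ∈ [8/45, 17/45) → index 3
j=3: u_3=211/720 ∈ [8/45, 17/45) → index 3
j=4: u_4=271/720 ∈ [8/45, 17/45) → index 3
j=5: u_5=331/720 ∈ [17/45, 22/45) → index 4
j=6: u_6=391/720 ∈ [8/15, 26/45) → index 6
j=7: u_7=451/720 ∈ [28/45, 34/45) → index 8
j=8: u_8=511/720 ∈ [28/45, 34/45) → index 8
j=9: u_9=571/720 ∈ [34/45, 38/45) → index 9
j=10: u_10=631/720 ∈ [38/45, 8/9) → index 10
j=11: u_11=691/720 ∈ [8/9, 1) → index 11

0 0 3 3 3 4 6 8 8 9 10 11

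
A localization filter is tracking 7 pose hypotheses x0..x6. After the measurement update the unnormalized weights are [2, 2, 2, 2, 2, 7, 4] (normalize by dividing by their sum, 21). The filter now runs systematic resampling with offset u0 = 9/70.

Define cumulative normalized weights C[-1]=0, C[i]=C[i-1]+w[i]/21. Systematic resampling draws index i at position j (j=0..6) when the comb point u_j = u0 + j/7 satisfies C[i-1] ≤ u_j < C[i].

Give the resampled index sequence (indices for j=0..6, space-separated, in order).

1 2 4 5 5 6 6

C = [2/21, 4/21, 2/7, 8/21, 10/21, 17/21, 1]
j=0: u_0=9/70 ∈ [2/21, 4/21) → index 1
j=1: u_1=19/70 ∈ [4/21, 2/7) → index 2
j=2: u_2=29/70 ∈ [8/21, 10/21) → index 4
j=3: u_3=39/70 ∈ [10/21, 17/21) → index 5
j=4: u_4=7/10 ∈ [10/21, 17/21) → index 5
j=5: u_5=59/70 ∈ [17/21, 1) → index 6
j=6: u_6=69/70 ∈ [17/21, 1) → index 6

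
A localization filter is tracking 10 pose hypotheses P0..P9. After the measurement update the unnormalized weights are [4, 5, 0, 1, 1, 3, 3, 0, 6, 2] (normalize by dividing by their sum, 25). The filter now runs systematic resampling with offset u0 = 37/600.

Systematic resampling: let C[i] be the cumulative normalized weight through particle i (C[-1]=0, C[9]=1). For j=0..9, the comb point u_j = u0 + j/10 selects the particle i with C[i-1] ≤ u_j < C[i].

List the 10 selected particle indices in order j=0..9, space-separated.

0 1 1 3 5 6 6 8 8 9

C = [4/25, 9/25, 9/25, 2/5, 11/25, 14/25, 17/25, 17/25, 23/25, 1]
j=0: u_0=37/600 ∈ [0, 4/25) → index 0
j=1: u_1=97/600 ∈ [4/25, 9/25) → index 1
j=2: u_2=157/600 ∈ [4/25, 9/25) → index 1
j=3: u_3=217/600 ∈ [9/25, 2/5) → index 3
j=4: u_4=277/600 ∈ [11/25, 14/25) → index 5
j=5: u_5=337/600 ∈ [14/25, 17/25) → index 6
j=6: u_6=397/600 ∈ [14/25, 17/25) → index 6
j=7: u_7=457/600 ∈ [17/25, 23/25) → index 8
j=8: u_8=517/600 ∈ [17/25, 23/25) → index 8
j=9: u_9=577/600 ∈ [23/25, 1) → index 9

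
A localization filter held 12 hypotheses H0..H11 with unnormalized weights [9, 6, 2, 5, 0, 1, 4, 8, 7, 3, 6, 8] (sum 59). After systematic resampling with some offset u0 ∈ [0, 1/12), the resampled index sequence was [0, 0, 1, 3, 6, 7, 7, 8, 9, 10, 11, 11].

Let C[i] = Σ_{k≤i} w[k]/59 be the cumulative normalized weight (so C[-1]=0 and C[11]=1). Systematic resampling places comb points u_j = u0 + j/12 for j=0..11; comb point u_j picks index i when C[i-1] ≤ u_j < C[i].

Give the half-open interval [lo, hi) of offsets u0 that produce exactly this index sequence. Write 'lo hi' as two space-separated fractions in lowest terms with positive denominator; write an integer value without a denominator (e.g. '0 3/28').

10/177 49/708

C = [9/59, 15/59, 17/59, 22/59, 22/59, 23/59, 27/59, 35/59, 42/59, 45/59, 51/59, 1]
j=0 picked index 0: u0 ∈ [0, 9/59)
j=1 picked index 0: u0 ∈ [-1/12, 49/708)
j=2 picked index 1: u0 ∈ [-5/354, 31/354)
j=3 picked index 3: u0 ∈ [9/236, 29/236)
j=4 picked index 6: u0 ∈ [10/177, 22/177)
j=5 picked index 7: u0 ∈ [29/708, 125/708)
j=6 picked index 7: u0 ∈ [-5/118, 11/118)
j=7 picked index 8: u0 ∈ [7/708, 91/708)
j=8 picked index 9: u0 ∈ [8/177, 17/177)
j=9 picked index 10: u0 ∈ [3/236, 27/236)
j=10 picked index 11: u0 ∈ [11/354, 1/6)
j=11 picked index 11: u0 ∈ [-37/708, 1/12)
intersection: [10/177, 49/708)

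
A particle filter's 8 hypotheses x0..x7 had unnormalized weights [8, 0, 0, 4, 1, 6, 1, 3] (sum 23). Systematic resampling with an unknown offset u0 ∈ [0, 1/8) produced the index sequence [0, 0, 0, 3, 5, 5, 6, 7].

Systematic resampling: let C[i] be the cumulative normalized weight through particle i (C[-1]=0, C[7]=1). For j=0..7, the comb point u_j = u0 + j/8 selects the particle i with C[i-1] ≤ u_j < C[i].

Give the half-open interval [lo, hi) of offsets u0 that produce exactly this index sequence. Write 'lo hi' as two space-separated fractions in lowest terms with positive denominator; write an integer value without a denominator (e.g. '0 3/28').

C = [8/23, 8/23, 8/23, 12/23, 13/23, 19/23, 20/23, 1]
j=0 picked index 0: u0 ∈ [0, 8/23)
j=1 picked index 0: u0 ∈ [-1/8, 41/184)
j=2 picked index 0: u0 ∈ [-1/4, 9/92)
j=3 picked index 3: u0 ∈ [-5/184, 27/184)
j=4 picked index 5: u0 ∈ [3/46, 15/46)
j=5 picked index 5: u0 ∈ [-11/184, 37/184)
j=6 picked index 6: u0 ∈ [7/92, 11/92)
j=7 picked index 7: u0 ∈ [-1/184, 1/8)
intersection: [7/92, 9/92)

7/92 9/92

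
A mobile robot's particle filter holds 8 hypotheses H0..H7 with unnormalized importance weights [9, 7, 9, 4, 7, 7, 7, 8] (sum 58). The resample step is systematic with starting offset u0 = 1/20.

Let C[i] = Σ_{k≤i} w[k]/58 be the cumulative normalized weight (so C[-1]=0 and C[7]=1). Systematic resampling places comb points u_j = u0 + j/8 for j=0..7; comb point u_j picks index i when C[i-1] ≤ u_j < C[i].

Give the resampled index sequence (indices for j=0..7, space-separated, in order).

0 1 2 2 4 5 6 7

C = [9/58, 8/29, 25/58, 1/2, 18/29, 43/58, 25/29, 1]
j=0: u_0=1/20 ∈ [0, 9/58) → index 0
j=1: u_1=7/40 ∈ [9/58, 8/29) → index 1
j=2: u_2=3/10 ∈ [8/29, 25/58) → index 2
j=3: u_3=17/40 ∈ [8/29, 25/58) → index 2
j=4: u_4=11/20 ∈ [1/2, 18/29) → index 4
j=5: u_5=27/40 ∈ [18/29, 43/58) → index 5
j=6: u_6=4/5 ∈ [43/58, 25/29) → index 6
j=7: u_7=37/40 ∈ [25/29, 1) → index 7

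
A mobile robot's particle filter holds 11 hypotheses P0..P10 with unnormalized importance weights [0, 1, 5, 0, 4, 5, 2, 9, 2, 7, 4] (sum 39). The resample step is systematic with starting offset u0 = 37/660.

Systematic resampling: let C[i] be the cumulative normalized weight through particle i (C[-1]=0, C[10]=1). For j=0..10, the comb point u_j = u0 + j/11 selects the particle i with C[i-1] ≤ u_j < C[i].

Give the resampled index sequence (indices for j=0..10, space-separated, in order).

2 2 4 5 6 7 7 8 9 9 10

C = [0, 1/39, 2/13, 2/13, 10/39, 5/13, 17/39, 2/3, 28/39, 35/39, 1]
j=0: u_0=37/660 ∈ [1/39, 2/13) → index 2
j=1: u_1=97/660 ∈ [1/39, 2/13) → index 2
j=2: u_2=157/660 ∈ [2/13, 10/39) → index 4
j=3: u_3=217/660 ∈ [10/39, 5/13) → index 5
j=4: u_4=277/660 ∈ [5/13, 17/39) → index 6
j=5: u_5=337/660 ∈ [17/39, 2/3) → index 7
j=6: u_6=397/660 ∈ [17/39, 2/3) → index 7
j=7: u_7=457/660 ∈ [2/3, 28/39) → index 8
j=8: u_8=47/60 ∈ [28/39, 35/39) → index 9
j=9: u_9=577/660 ∈ [28/39, 35/39) → index 9
j=10: u_10=637/660 ∈ [35/39, 1) → index 10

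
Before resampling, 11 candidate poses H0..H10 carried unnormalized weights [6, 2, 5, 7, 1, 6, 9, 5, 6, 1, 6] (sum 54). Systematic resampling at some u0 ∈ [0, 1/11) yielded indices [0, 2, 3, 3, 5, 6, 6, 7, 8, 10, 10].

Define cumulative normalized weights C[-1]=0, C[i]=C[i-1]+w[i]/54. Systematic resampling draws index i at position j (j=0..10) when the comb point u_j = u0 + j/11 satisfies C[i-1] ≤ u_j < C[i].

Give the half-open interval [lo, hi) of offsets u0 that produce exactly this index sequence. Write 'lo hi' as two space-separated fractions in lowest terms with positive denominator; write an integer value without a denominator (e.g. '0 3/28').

C = [1/9, 4/27, 13/54, 10/27, 7/18, 1/2, 2/3, 41/54, 47/54, 8/9, 1]
j=0 picked index 0: u0 ∈ [0, 1/9)
j=1 picked index 2: u0 ∈ [17/297, 89/594)
j=2 picked index 3: u0 ∈ [35/594, 56/297)
j=3 picked index 3: u0 ∈ [-19/594, 29/297)
j=4 picked index 5: u0 ∈ [5/198, 3/22)
j=5 picked index 6: u0 ∈ [1/22, 7/33)
j=6 picked index 6: u0 ∈ [-1/22, 4/33)
j=7 picked index 7: u0 ∈ [1/33, 73/594)
j=8 picked index 8: u0 ∈ [19/594, 85/594)
j=9 picked index 10: u0 ∈ [7/99, 2/11)
j=10 picked index 10: u0 ∈ [-2/99, 1/11)
intersection: [7/99, 1/11)

7/99 1/11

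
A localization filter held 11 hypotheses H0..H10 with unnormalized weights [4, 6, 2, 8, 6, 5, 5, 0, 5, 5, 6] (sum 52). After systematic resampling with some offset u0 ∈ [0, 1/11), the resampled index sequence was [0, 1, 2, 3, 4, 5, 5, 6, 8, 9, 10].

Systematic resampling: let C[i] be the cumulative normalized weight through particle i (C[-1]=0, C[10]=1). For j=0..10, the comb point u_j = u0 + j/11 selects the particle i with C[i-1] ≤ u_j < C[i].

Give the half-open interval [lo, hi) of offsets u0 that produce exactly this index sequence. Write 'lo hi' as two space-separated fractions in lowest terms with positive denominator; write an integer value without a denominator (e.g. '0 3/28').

C = [1/13, 5/26, 3/13, 5/13, 1/2, 31/52, 9/13, 9/13, 41/52, 23/26, 1]
j=0 picked index 0: u0 ∈ [0, 1/13)
j=1 picked index 1: u0 ∈ [-2/143, 29/286)
j=2 picked index 2: u0 ∈ [3/286, 7/143)
j=3 picked index 3: u0 ∈ [-6/143, 16/143)
j=4 picked index 4: u0 ∈ [3/143, 3/22)
j=5 picked index 5: u0 ∈ [1/22, 81/572)
j=6 picked index 5: u0 ∈ [-1/22, 29/572)
j=7 picked index 6: u0 ∈ [-23/572, 8/143)
j=8 picked index 8: u0 ∈ [-5/143, 35/572)
j=9 picked index 9: u0 ∈ [-17/572, 19/286)
j=10 picked index 10: u0 ∈ [-7/286, 1/11)
intersection: [1/22, 7/143)

1/22 7/143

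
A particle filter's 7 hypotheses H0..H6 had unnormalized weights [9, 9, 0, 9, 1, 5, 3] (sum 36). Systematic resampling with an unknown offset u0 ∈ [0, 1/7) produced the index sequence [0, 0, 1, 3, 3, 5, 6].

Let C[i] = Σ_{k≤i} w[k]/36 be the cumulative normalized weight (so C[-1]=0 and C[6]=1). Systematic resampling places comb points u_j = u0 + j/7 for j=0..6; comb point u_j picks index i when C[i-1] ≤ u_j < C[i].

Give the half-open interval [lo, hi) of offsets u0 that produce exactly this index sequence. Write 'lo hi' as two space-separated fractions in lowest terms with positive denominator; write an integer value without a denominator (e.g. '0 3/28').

C = [1/4, 1/2, 1/2, 3/4, 7/9, 11/12, 1]
j=0 picked index 0: u0 ∈ [0, 1/4)
j=1 picked index 0: u0 ∈ [-1/7, 3/28)
j=2 picked index 1: u0 ∈ [-1/28, 3/14)
j=3 picked index 3: u0 ∈ [1/14, 9/28)
j=4 picked index 3: u0 ∈ [-1/14, 5/28)
j=5 picked index 5: u0 ∈ [4/63, 17/84)
j=6 picked index 6: u0 ∈ [5/84, 1/7)
intersection: [1/14, 3/28)

1/14 3/28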